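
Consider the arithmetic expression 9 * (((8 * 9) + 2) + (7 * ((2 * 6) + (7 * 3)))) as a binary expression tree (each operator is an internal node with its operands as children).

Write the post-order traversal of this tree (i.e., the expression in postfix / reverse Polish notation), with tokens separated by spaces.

9 8 9 * 2 + 7 2 6 * 7 3 * + * + *

Post-order on an expression tree gives postfix notation: for each operator, emit left operand, right operand, then the operator.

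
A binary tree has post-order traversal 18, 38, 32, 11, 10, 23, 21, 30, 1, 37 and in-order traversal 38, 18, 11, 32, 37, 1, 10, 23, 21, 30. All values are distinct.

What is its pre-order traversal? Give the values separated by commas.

37, 11, 38, 18, 32, 1, 30, 21, 23, 10

The last element of post-order is the root; it splits in-order into left and right subtrees.
Root 37: left subtree has 4 nodes {38, 18, 11, 32}, right has 5 {1, 10, 23, 21, 30}.
  Root 11: left subtree has 2 nodes {38, 18}, right has 1 {32}.
    Root 38: left subtree has 0 nodes { }, right has 1 {18}.
  Root 1: left subtree has 0 nodes { }, right has 4 {10, 23, 21, 30}.
    Root 30: left subtree has 3 nodes {10, 23, 21}, right has 0 { }.
      Root 21: left subtree has 2 nodes {10, 23}, right has 0 { }.
        Root 23: left subtree has 1 node {10}, right has 0 { }.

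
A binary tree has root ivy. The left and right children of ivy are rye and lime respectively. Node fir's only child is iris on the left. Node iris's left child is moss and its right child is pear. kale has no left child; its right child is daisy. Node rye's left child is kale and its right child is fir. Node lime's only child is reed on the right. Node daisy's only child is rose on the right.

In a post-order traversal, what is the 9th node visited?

Post-order visits the left subtree, then the right subtree, then the node.
At ivy: go left to rye.
  At rye: go left to kale.
    At kale: no left child.
    At kale: go right to daisy.
      At daisy: no left child.
      At daisy: go right to rose.
        rose is a leaf — visit rose.
      Visit daisy.
    Visit kale.
  At rye: go right to fir.
    At fir: go left to iris.
      At iris: go left to moss.
        moss is a leaf — visit moss.
      At iris: go right to pear.
        pear is a leaf — visit pear.
      Visit iris.
    At fir: no right child.
    Visit fir.
  Visit rye.
At ivy: go right to lime.
  At lime: no left child.
  At lime: go right to reed.
    reed is a leaf — visit reed.
  Visit lime.
Visit ivy.
Full post-order sequence: rose, daisy, kale, moss, pear, iris, fir, rye, reed, lime, ivy.

reed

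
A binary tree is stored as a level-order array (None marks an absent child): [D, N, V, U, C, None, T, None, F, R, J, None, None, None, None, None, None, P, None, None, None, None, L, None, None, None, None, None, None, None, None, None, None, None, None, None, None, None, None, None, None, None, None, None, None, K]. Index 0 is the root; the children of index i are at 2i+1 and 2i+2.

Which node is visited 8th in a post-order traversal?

Post-order visits the left subtree, then the right subtree, then the node.
At D: go left to N.
  At N: go left to U.
    At U: no left child.
    At U: go right to F.
      At F: go left to P.
        P is a leaf — visit P.
      At F: no right child.
      Visit F.
    Visit U.
  At N: go right to C.
    At C: go left to R.
      R is a leaf — visit R.
    At C: go right to J.
      At J: no left child.
      At J: go right to L.
        At L: go left to K.
          K is a leaf — visit K.
        At L: no right child.
        Visit L.
      Visit J.
    Visit C.
  Visit N.
At D: go right to V.
  At V: no left child.
  At V: go right to T.
    T is a leaf — visit T.
  Visit V.
Visit D.
Full post-order sequence: P, F, U, R, K, L, J, C, N, T, V, D.

C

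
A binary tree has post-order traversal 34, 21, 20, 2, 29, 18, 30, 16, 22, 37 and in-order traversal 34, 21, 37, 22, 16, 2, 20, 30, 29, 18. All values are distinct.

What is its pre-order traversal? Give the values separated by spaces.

37 21 34 22 16 30 2 20 18 29

The last element of post-order is the root; it splits in-order into left and right subtrees.
Root 37: left subtree has 2 nodes {34, 21}, right has 7 {22, 16, 2, 20, 30, 29, 18}.
  Root 21: left subtree has 1 node {34}, right has 0 { }.
  Root 22: left subtree has 0 nodes { }, right has 6 {16, 2, 20, 30, 29, 18}.
    Root 16: left subtree has 0 nodes { }, right has 5 {2, 20, 30, 29, 18}.
      Root 30: left subtree has 2 nodes {2, 20}, right has 2 {29, 18}.
        Root 2: left subtree has 0 nodes { }, right has 1 {20}.
        Root 18: left subtree has 1 node {29}, right has 0 { }.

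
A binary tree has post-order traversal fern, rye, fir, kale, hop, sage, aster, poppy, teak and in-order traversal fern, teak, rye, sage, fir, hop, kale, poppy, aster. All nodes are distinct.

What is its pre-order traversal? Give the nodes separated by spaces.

teak fern poppy sage rye hop fir kale aster

The last element of post-order is the root; it splits in-order into left and right subtrees.
Root teak: left subtree has 1 node {fern}, right has 7 {rye, sage, fir, hop, kale, poppy, aster}.
  Root poppy: left subtree has 5 nodes {rye, sage, fir, hop, kale}, right has 1 {aster}.
    Root sage: left subtree has 1 node {rye}, right has 3 {fir, hop, kale}.
      Root hop: left subtree has 1 node {fir}, right has 1 {kale}.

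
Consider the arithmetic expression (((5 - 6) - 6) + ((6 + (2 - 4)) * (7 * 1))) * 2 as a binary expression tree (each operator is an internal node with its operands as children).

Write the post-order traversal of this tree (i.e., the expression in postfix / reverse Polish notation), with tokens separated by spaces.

Post-order on an expression tree gives postfix notation: for each operator, emit left operand, right operand, then the operator.

5 6 - 6 - 6 2 4 - + 7 1 * * + 2 *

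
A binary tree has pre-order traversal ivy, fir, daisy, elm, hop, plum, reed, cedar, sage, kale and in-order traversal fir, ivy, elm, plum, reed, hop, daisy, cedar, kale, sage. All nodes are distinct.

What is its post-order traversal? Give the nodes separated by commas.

fir, reed, plum, hop, elm, kale, sage, cedar, daisy, ivy

The first element of pre-order is the root; it splits in-order into left and right subtrees.
Root ivy: left subtree has 1 node {fir}, right has 8 {elm, plum, reed, hop, daisy, cedar, kale, sage}.
  Root daisy: left subtree has 4 nodes {elm, plum, reed, hop}, right has 3 {cedar, kale, sage}.
    Root elm: left subtree has 0 nodes { }, right has 3 {plum, reed, hop}.
      Root hop: left subtree has 2 nodes {plum, reed}, right has 0 { }.
        Root plum: left subtree has 0 nodes { }, right has 1 {reed}.
    Root cedar: left subtree has 0 nodes { }, right has 2 {kale, sage}.
      Root sage: left subtree has 1 node {kale}, right has 0 { }.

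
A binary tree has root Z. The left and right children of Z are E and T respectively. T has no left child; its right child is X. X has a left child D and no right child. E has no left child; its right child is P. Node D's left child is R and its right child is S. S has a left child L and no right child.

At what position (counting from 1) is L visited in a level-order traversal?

Level-order visits nodes level by level from the root, left to right within each level.
Level 0: Z
Level 1: E, T
Level 2: P, X
Level 3: D
Level 4: R, S
Level 5: L
Full level-order sequence: Z, E, T, P, X, D, R, S, L.

9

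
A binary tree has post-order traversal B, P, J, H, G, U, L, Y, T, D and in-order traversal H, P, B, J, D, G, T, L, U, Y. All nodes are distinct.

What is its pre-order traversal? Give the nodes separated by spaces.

D H J P B T G Y L U

The last element of post-order is the root; it splits in-order into left and right subtrees.
Root D: left subtree has 4 nodes {H, P, B, J}, right has 5 {G, T, L, U, Y}.
  Root H: left subtree has 0 nodes { }, right has 3 {P, B, J}.
    Root J: left subtree has 2 nodes {P, B}, right has 0 { }.
      Root P: left subtree has 0 nodes { }, right has 1 {B}.
  Root T: left subtree has 1 node {G}, right has 3 {L, U, Y}.
    Root Y: left subtree has 2 nodes {L, U}, right has 0 { }.
      Root L: left subtree has 0 nodes { }, right has 1 {U}.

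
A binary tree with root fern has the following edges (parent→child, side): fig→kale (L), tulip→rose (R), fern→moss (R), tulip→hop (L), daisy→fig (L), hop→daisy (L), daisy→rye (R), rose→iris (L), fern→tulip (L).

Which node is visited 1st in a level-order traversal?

fern

Level-order visits nodes level by level from the root, left to right within each level.
Level 0: fern
Level 1: tulip, moss
Level 2: hop, rose
Level 3: daisy, iris
Level 4: fig, rye
Level 5: kale
Full level-order sequence: fern, tulip, moss, hop, rose, daisy, iris, fig, rye, kale.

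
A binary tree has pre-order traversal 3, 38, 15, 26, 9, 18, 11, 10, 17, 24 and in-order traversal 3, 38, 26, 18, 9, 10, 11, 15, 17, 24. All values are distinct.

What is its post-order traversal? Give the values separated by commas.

The first element of pre-order is the root; it splits in-order into left and right subtrees.
Root 3: left subtree has 0 nodes { }, right has 9 {38, 26, 18, 9, 10, 11, 15, 17, 24}.
  Root 38: left subtree has 0 nodes { }, right has 8 {26, 18, 9, 10, 11, 15, 17, 24}.
    Root 15: left subtree has 5 nodes {26, 18, 9, 10, 11}, right has 2 {17, 24}.
      Root 26: left subtree has 0 nodes { }, right has 4 {18, 9, 10, 11}.
        Root 9: left subtree has 1 node {18}, right has 2 {10, 11}.
          Root 11: left subtree has 1 node {10}, right has 0 { }.
      Root 17: left subtree has 0 nodes { }, right has 1 {24}.

18, 10, 11, 9, 26, 24, 17, 15, 38, 3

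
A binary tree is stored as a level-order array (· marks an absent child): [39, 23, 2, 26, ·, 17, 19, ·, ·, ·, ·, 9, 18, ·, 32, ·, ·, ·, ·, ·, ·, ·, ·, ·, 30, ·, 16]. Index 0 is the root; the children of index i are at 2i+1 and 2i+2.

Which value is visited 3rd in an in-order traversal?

In-order visits the left subtree, then the node, then the right subtree.
At 39: go left to 23.
  At 23: go left to 26.
    26 is a leaf — visit 26.
  Visit 23.
  At 23: no right child.
Visit 39.
At 39: go right to 2.
  At 2: go left to 17.
    At 17: go left to 9.
      At 9: no left child.
      Visit 9.
      At 9: go right to 30.
        30 is a leaf — visit 30.
    Visit 17.
    At 17: go right to 18.
      At 18: no left child.
      Visit 18.
      At 18: go right to 16.
        16 is a leaf — visit 16.
  Visit 2.
  At 2: go right to 19.
    At 19: no left child.
    Visit 19.
    At 19: go right to 32.
      32 is a leaf — visit 32.
Full in-order sequence: 26, 23, 39, 9, 30, 17, 18, 16, 2, 19, 32.

39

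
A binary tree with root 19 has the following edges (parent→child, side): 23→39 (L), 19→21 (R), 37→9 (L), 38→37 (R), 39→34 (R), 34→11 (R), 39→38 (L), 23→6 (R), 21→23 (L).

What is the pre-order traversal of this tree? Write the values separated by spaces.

Pre-order visits the node, then its left subtree, then its right subtree.
Visit 19.
At 19: no left child.
At 19: go right to 21.
  Visit 21.
  At 21: go left to 23.
    Visit 23.
    At 23: go left to 39.
      Visit 39.
      At 39: go left to 38.
        Visit 38.
        At 38: no left child.
        At 38: go right to 37.
          Visit 37.
          At 37: go left to 9.
            9 is a leaf — visit 9.
          At 37: no right child.
      At 39: go right to 34.
        Visit 34.
        At 34: no left child.
        At 34: go right to 11.
          11 is a leaf — visit 11.
    At 23: go right to 6.
      6 is a leaf — visit 6.
  At 21: no right child.

19 21 23 39 38 37 9 34 11 6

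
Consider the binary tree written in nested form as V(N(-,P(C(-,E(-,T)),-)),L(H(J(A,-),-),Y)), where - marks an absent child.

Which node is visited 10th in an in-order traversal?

In-order visits the left subtree, then the node, then the right subtree.
At V: go left to N.
  At N: no left child.
  Visit N.
  At N: go right to P.
    At P: go left to C.
      At C: no left child.
      Visit C.
      At C: go right to E.
        At E: no left child.
        Visit E.
        At E: go right to T.
          T is a leaf — visit T.
    Visit P.
    At P: no right child.
Visit V.
At V: go right to L.
  At L: go left to H.
    At H: go left to J.
      At J: go left to A.
        A is a leaf — visit A.
      Visit J.
      At J: no right child.
    Visit H.
    At H: no right child.
  Visit L.
  At L: go right to Y.
    Y is a leaf — visit Y.
Full in-order sequence: N, C, E, T, P, V, A, J, H, L, Y.

L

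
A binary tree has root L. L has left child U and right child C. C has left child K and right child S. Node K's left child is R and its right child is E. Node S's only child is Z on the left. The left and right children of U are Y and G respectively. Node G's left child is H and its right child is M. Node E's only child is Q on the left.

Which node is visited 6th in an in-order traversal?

L

In-order visits the left subtree, then the node, then the right subtree.
At L: go left to U.
  At U: go left to Y.
    Y is a leaf — visit Y.
  Visit U.
  At U: go right to G.
    At G: go left to H.
      H is a leaf — visit H.
    Visit G.
    At G: go right to M.
      M is a leaf — visit M.
Visit L.
At L: go right to C.
  At C: go left to K.
    At K: go left to R.
      R is a leaf — visit R.
    Visit K.
    At K: go right to E.
      At E: go left to Q.
        Q is a leaf — visit Q.
      Visit E.
      At E: no right child.
  Visit C.
  At C: go right to S.
    At S: go left to Z.
      Z is a leaf — visit Z.
    Visit S.
    At S: no right child.
Full in-order sequence: Y, U, H, G, M, L, R, K, Q, E, C, Z, S.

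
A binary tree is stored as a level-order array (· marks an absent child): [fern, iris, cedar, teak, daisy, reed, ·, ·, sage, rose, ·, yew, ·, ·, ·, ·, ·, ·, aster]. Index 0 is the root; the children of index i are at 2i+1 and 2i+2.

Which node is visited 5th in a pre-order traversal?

Pre-order visits the node, then its left subtree, then its right subtree.
Visit fern.
At fern: go left to iris.
  Visit iris.
  At iris: go left to teak.
    Visit teak.
    At teak: no left child.
    At teak: go right to sage.
      Visit sage.
      At sage: no left child.
      At sage: go right to aster.
        aster is a leaf — visit aster.
  At iris: go right to daisy.
    Visit daisy.
    At daisy: go left to rose.
      rose is a leaf — visit rose.
    At daisy: no right child.
At fern: go right to cedar.
  Visit cedar.
  At cedar: go left to reed.
    Visit reed.
    At reed: go left to yew.
      yew is a leaf — visit yew.
    At reed: no right child.
  At cedar: no right child.
Full pre-order sequence: fern, iris, teak, sage, aster, daisy, rose, cedar, reed, yew.

aster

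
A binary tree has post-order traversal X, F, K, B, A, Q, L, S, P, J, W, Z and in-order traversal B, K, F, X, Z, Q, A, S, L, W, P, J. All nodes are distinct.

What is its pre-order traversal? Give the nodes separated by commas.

The last element of post-order is the root; it splits in-order into left and right subtrees.
Root Z: left subtree has 4 nodes {B, K, F, X}, right has 7 {Q, A, S, L, W, P, J}.
  Root B: left subtree has 0 nodes { }, right has 3 {K, F, X}.
    Root K: left subtree has 0 nodes { }, right has 2 {F, X}.
      Root F: left subtree has 0 nodes { }, right has 1 {X}.
  Root W: left subtree has 4 nodes {Q, A, S, L}, right has 2 {P, J}.
    Root S: left subtree has 2 nodes {Q, A}, right has 1 {L}.
      Root Q: left subtree has 0 nodes { }, right has 1 {A}.
    Root J: left subtree has 1 node {P}, right has 0 { }.

Z, B, K, F, X, W, S, Q, A, L, J, P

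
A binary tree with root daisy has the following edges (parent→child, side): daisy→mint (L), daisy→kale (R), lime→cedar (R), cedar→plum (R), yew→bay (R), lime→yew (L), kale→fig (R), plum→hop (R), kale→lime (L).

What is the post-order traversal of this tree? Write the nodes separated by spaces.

mint bay yew hop plum cedar lime fig kale daisy

Post-order visits the left subtree, then the right subtree, then the node.
At daisy: go left to mint.
  mint is a leaf — visit mint.
At daisy: go right to kale.
  At kale: go left to lime.
    At lime: go left to yew.
      At yew: no left child.
      At yew: go right to bay.
        bay is a leaf — visit bay.
      Visit yew.
    At lime: go right to cedar.
      At cedar: no left child.
      At cedar: go right to plum.
        At plum: no left child.
        At plum: go right to hop.
          hop is a leaf — visit hop.
        Visit plum.
      Visit cedar.
    Visit lime.
  At kale: go right to fig.
    fig is a leaf — visit fig.
  Visit kale.
Visit daisy.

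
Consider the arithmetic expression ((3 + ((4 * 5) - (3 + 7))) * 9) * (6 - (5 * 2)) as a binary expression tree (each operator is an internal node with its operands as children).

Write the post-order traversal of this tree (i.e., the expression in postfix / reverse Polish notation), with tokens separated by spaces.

3 4 5 * 3 7 + - + 9 * 6 5 2 * - *

Post-order on an expression tree gives postfix notation: for each operator, emit left operand, right operand, then the operator.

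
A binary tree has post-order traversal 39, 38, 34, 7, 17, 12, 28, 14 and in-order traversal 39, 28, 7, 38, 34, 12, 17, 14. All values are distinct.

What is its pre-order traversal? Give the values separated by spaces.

14 28 39 12 7 34 38 17

The last element of post-order is the root; it splits in-order into left and right subtrees.
Root 14: left subtree has 7 nodes {39, 28, 7, 38, 34, 12, 17}, right has 0 { }.
  Root 28: left subtree has 1 node {39}, right has 5 {7, 38, 34, 12, 17}.
    Root 12: left subtree has 3 nodes {7, 38, 34}, right has 1 {17}.
      Root 7: left subtree has 0 nodes { }, right has 2 {38, 34}.
        Root 34: left subtree has 1 node {38}, right has 0 { }.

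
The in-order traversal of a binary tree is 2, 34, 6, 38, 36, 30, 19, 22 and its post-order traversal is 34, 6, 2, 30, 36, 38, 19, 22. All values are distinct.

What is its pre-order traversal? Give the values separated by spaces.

22 19 38 2 6 34 36 30

The last element of post-order is the root; it splits in-order into left and right subtrees.
Root 22: left subtree has 7 nodes {2, 34, 6, 38, 36, 30, 19}, right has 0 { }.
  Root 19: left subtree has 6 nodes {2, 34, 6, 38, 36, 30}, right has 0 { }.
    Root 38: left subtree has 3 nodes {2, 34, 6}, right has 2 {36, 30}.
      Root 2: left subtree has 0 nodes { }, right has 2 {34, 6}.
        Root 6: left subtree has 1 node {34}, right has 0 { }.
      Root 36: left subtree has 0 nodes { }, right has 1 {30}.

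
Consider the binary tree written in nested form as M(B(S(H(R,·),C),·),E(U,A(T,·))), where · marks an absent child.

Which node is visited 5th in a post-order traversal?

Post-order visits the left subtree, then the right subtree, then the node.
At M: go left to B.
  At B: go left to S.
    At S: go left to H.
      At H: go left to R.
        R is a leaf — visit R.
      At H: no right child.
      Visit H.
    At S: go right to C.
      C is a leaf — visit C.
    Visit S.
  At B: no right child.
  Visit B.
At M: go right to E.
  At E: go left to U.
    U is a leaf — visit U.
  At E: go right to A.
    At A: go left to T.
      T is a leaf — visit T.
    At A: no right child.
    Visit A.
  Visit E.
Visit M.
Full post-order sequence: R, H, C, S, B, U, T, A, E, M.

B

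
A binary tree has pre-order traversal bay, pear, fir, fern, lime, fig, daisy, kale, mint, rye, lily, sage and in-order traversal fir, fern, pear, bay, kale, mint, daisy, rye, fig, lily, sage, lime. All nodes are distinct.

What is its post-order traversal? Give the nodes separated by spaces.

fern fir pear mint kale rye daisy sage lily fig lime bay

The first element of pre-order is the root; it splits in-order into left and right subtrees.
Root bay: left subtree has 3 nodes {fir, fern, pear}, right has 8 {kale, mint, daisy, rye, fig, lily, sage, lime}.
  Root pear: left subtree has 2 nodes {fir, fern}, right has 0 { }.
    Root fir: left subtree has 0 nodes { }, right has 1 {fern}.
  Root lime: left subtree has 7 nodes {kale, mint, daisy, rye, fig, lily, sage}, right has 0 { }.
    Root fig: left subtree has 4 nodes {kale, mint, daisy, rye}, right has 2 {lily, sage}.
      Root daisy: left subtree has 2 nodes {kale, mint}, right has 1 {rye}.
        Root kale: left subtree has 0 nodes { }, right has 1 {mint}.
      Root lily: left subtree has 0 nodes { }, right has 1 {sage}.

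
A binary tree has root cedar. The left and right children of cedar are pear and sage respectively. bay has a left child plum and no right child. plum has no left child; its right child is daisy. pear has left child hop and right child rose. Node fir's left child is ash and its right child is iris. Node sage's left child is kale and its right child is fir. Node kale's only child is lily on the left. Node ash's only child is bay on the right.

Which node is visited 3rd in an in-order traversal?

In-order visits the left subtree, then the node, then the right subtree.
At cedar: go left to pear.
  At pear: go left to hop.
    hop is a leaf — visit hop.
  Visit pear.
  At pear: go right to rose.
    rose is a leaf — visit rose.
Visit cedar.
At cedar: go right to sage.
  At sage: go left to kale.
    At kale: go left to lily.
      lily is a leaf — visit lily.
    Visit kale.
    At kale: no right child.
  Visit sage.
  At sage: go right to fir.
    At fir: go left to ash.
      At ash: no left child.
      Visit ash.
      At ash: go right to bay.
        At bay: go left to plum.
          At plum: no left child.
          Visit plum.
          At plum: go right to daisy.
            daisy is a leaf — visit daisy.
        Visit bay.
        At bay: no right child.
    Visit fir.
    At fir: go right to iris.
      iris is a leaf — visit iris.
Full in-order sequence: hop, pear, rose, cedar, lily, kale, sage, ash, plum, daisy, bay, fir, iris.

rose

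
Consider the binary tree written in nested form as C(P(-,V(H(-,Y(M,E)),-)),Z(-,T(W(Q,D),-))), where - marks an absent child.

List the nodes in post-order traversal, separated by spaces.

Post-order visits the left subtree, then the right subtree, then the node.
At C: go left to P.
  At P: no left child.
  At P: go right to V.
    At V: go left to H.
      At H: no left child.
      At H: go right to Y.
        At Y: go left to M.
          M is a leaf — visit M.
        At Y: go right to E.
          E is a leaf — visit E.
        Visit Y.
      Visit H.
    At V: no right child.
    Visit V.
  Visit P.
At C: go right to Z.
  At Z: no left child.
  At Z: go right to T.
    At T: go left to W.
      At W: go left to Q.
        Q is a leaf — visit Q.
      At W: go right to D.
        D is a leaf — visit D.
      Visit W.
    At T: no right child.
    Visit T.
  Visit Z.
Visit C.

M E Y H V P Q D W T Z C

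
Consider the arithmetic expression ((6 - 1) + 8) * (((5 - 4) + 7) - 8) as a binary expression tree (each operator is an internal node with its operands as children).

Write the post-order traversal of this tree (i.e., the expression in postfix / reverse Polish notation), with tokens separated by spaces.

6 1 - 8 + 5 4 - 7 + 8 - *

Post-order on an expression tree gives postfix notation: for each operator, emit left operand, right operand, then the operator.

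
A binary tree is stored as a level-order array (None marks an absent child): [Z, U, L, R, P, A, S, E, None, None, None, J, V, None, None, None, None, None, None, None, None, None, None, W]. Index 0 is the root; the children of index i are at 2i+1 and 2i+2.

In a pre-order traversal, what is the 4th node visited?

Pre-order visits the node, then its left subtree, then its right subtree.
Visit Z.
At Z: go left to U.
  Visit U.
  At U: go left to R.
    Visit R.
    At R: go left to E.
      E is a leaf — visit E.
    At R: no right child.
  At U: go right to P.
    P is a leaf — visit P.
At Z: go right to L.
  Visit L.
  At L: go left to A.
    Visit A.
    At A: go left to J.
      Visit J.
      At J: go left to W.
        W is a leaf — visit W.
      At J: no right child.
    At A: go right to V.
      V is a leaf — visit V.
  At L: go right to S.
    S is a leaf — visit S.
Full pre-order sequence: Z, U, R, E, P, L, A, J, W, V, S.

E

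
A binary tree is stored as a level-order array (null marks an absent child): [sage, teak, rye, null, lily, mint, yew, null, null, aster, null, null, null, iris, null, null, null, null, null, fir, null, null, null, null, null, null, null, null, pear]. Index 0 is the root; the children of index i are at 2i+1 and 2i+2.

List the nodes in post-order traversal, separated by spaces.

fir aster lily teak mint pear iris yew rye sage

Post-order visits the left subtree, then the right subtree, then the node.
At sage: go left to teak.
  At teak: no left child.
  At teak: go right to lily.
    At lily: go left to aster.
      At aster: go left to fir.
        fir is a leaf — visit fir.
      At aster: no right child.
      Visit aster.
    At lily: no right child.
    Visit lily.
  Visit teak.
At sage: go right to rye.
  At rye: go left to mint.
    mint is a leaf — visit mint.
  At rye: go right to yew.
    At yew: go left to iris.
      At iris: no left child.
      At iris: go right to pear.
        pear is a leaf — visit pear.
      Visit iris.
    At yew: no right child.
    Visit yew.
  Visit rye.
Visit sage.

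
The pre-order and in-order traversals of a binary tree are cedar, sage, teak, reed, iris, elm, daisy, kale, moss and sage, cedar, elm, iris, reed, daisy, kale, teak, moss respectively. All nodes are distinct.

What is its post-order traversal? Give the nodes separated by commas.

sage, elm, iris, kale, daisy, reed, moss, teak, cedar

The first element of pre-order is the root; it splits in-order into left and right subtrees.
Root cedar: left subtree has 1 node {sage}, right has 7 {elm, iris, reed, daisy, kale, teak, moss}.
  Root teak: left subtree has 5 nodes {elm, iris, reed, daisy, kale}, right has 1 {moss}.
    Root reed: left subtree has 2 nodes {elm, iris}, right has 2 {daisy, kale}.
      Root iris: left subtree has 1 node {elm}, right has 0 { }.
      Root daisy: left subtree has 0 nodes { }, right has 1 {kale}.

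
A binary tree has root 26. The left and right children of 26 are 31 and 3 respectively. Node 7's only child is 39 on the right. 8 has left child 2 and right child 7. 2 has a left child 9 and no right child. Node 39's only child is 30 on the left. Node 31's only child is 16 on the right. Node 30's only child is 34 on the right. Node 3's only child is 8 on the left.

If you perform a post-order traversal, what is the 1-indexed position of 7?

Post-order visits the left subtree, then the right subtree, then the node.
At 26: go left to 31.
  At 31: no left child.
  At 31: go right to 16.
    16 is a leaf — visit 16.
  Visit 31.
At 26: go right to 3.
  At 3: go left to 8.
    At 8: go left to 2.
      At 2: go left to 9.
        9 is a leaf — visit 9.
      At 2: no right child.
      Visit 2.
    At 8: go right to 7.
      At 7: no left child.
      At 7: go right to 39.
        At 39: go left to 30.
          At 30: no left child.
          At 30: go right to 34.
            34 is a leaf — visit 34.
          Visit 30.
        At 39: no right child.
        Visit 39.
      Visit 7.
    Visit 8.
  At 3: no right child.
  Visit 3.
Visit 26.
Full post-order sequence: 16, 31, 9, 2, 34, 30, 39, 7, 8, 3, 26.

8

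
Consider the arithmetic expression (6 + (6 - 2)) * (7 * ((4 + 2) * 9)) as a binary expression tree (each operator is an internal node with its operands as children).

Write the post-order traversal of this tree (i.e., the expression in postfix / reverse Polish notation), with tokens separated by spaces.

Post-order on an expression tree gives postfix notation: for each operator, emit left operand, right operand, then the operator.

6 6 2 - + 7 4 2 + 9 * * *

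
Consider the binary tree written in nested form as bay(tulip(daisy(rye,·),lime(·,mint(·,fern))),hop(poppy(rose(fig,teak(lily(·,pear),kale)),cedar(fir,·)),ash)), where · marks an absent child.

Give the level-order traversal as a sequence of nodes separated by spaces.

bay tulip hop daisy lime poppy ash rye mint rose cedar fern fig teak fir lily kale pear

Level-order visits nodes level by level from the root, left to right within each level.
Level 0: bay
Level 1: tulip, hop
Level 2: daisy, lime, poppy, ash
Level 3: rye, mint, rose, cedar
Level 4: fern, fig, teak, fir
Level 5: lily, kale
Level 6: pear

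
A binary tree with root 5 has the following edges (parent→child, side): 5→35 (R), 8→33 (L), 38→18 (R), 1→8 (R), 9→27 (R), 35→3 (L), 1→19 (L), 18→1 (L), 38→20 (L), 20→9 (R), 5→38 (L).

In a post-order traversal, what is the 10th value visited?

Post-order visits the left subtree, then the right subtree, then the node.
At 5: go left to 38.
  At 38: go left to 20.
    At 20: no left child.
    At 20: go right to 9.
      At 9: no left child.
      At 9: go right to 27.
        27 is a leaf — visit 27.
      Visit 9.
    Visit 20.
  At 38: go right to 18.
    At 18: go left to 1.
      At 1: go left to 19.
        19 is a leaf — visit 19.
      At 1: go right to 8.
        At 8: go left to 33.
          33 is a leaf — visit 33.
        At 8: no right child.
        Visit 8.
      Visit 1.
    At 18: no right child.
    Visit 18.
  Visit 38.
At 5: go right to 35.
  At 35: go left to 3.
    3 is a leaf — visit 3.
  At 35: no right child.
  Visit 35.
Visit 5.
Full post-order sequence: 27, 9, 20, 19, 33, 8, 1, 18, 38, 3, 35, 5.

3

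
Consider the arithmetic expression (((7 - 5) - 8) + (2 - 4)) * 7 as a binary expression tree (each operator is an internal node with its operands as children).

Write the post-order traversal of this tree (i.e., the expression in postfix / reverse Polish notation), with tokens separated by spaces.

Post-order on an expression tree gives postfix notation: for each operator, emit left operand, right operand, then the operator.

7 5 - 8 - 2 4 - + 7 *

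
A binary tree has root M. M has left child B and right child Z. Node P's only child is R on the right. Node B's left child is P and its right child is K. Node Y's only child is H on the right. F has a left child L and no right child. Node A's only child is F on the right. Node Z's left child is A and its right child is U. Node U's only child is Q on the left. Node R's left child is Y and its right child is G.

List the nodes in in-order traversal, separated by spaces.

P Y H R G B K M A L F Z Q U

In-order visits the left subtree, then the node, then the right subtree.
At M: go left to B.
  At B: go left to P.
    At P: no left child.
    Visit P.
    At P: go right to R.
      At R: go left to Y.
        At Y: no left child.
        Visit Y.
        At Y: go right to H.
          H is a leaf — visit H.
      Visit R.
      At R: go right to G.
        G is a leaf — visit G.
  Visit B.
  At B: go right to K.
    K is a leaf — visit K.
Visit M.
At M: go right to Z.
  At Z: go left to A.
    At A: no left child.
    Visit A.
    At A: go right to F.
      At F: go left to L.
        L is a leaf — visit L.
      Visit F.
      At F: no right child.
  Visit Z.
  At Z: go right to U.
    At U: go left to Q.
      Q is a leaf — visit Q.
    Visit U.
    At U: no right child.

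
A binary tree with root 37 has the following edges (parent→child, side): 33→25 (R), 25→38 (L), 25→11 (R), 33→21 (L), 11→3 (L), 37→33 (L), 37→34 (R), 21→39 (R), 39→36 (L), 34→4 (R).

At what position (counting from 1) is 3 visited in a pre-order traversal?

Pre-order visits the node, then its left subtree, then its right subtree.
Visit 37.
At 37: go left to 33.
  Visit 33.
  At 33: go left to 21.
    Visit 21.
    At 21: no left child.
    At 21: go right to 39.
      Visit 39.
      At 39: go left to 36.
        36 is a leaf — visit 36.
      At 39: no right child.
  At 33: go right to 25.
    Visit 25.
    At 25: go left to 38.
      38 is a leaf — visit 38.
    At 25: go right to 11.
      Visit 11.
      At 11: go left to 3.
        3 is a leaf — visit 3.
      At 11: no right child.
At 37: go right to 34.
  Visit 34.
  At 34: no left child.
  At 34: go right to 4.
    4 is a leaf — visit 4.
Full pre-order sequence: 37, 33, 21, 39, 36, 25, 38, 11, 3, 34, 4.

9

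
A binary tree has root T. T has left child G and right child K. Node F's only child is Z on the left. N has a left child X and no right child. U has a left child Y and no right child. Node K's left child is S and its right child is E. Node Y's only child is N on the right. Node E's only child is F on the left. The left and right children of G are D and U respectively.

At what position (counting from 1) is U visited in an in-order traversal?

In-order visits the left subtree, then the node, then the right subtree.
At T: go left to G.
  At G: go left to D.
    D is a leaf — visit D.
  Visit G.
  At G: go right to U.
    At U: go left to Y.
      At Y: no left child.
      Visit Y.
      At Y: go right to N.
        At N: go left to X.
          X is a leaf — visit X.
        Visit N.
        At N: no right child.
    Visit U.
    At U: no right child.
Visit T.
At T: go right to K.
  At K: go left to S.
    S is a leaf — visit S.
  Visit K.
  At K: go right to E.
    At E: go left to F.
      At F: go left to Z.
        Z is a leaf — visit Z.
      Visit F.
      At F: no right child.
    Visit E.
    At E: no right child.
Full in-order sequence: D, G, Y, X, N, U, T, S, K, Z, F, E.

6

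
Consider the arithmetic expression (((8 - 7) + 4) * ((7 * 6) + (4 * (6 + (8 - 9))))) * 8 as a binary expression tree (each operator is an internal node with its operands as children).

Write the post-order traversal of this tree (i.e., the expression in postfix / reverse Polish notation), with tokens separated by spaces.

Post-order on an expression tree gives postfix notation: for each operator, emit left operand, right operand, then the operator.

8 7 - 4 + 7 6 * 4 6 8 9 - + * + * 8 *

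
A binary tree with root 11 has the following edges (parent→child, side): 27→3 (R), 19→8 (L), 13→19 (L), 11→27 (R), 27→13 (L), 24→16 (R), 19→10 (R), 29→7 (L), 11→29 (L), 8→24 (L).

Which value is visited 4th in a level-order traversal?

7

Level-order visits nodes level by level from the root, left to right within each level.
Level 0: 11
Level 1: 29, 27
Level 2: 7, 13, 3
Level 3: 19
Level 4: 8, 10
Level 5: 24
Level 6: 16
Full level-order sequence: 11, 29, 27, 7, 13, 3, 19, 8, 10, 24, 16.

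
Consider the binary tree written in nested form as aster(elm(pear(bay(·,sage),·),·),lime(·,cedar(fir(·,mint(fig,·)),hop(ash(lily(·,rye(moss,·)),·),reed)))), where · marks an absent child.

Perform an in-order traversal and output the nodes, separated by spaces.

bay sage pear elm aster lime fir fig mint cedar lily moss rye ash hop reed

In-order visits the left subtree, then the node, then the right subtree.
At aster: go left to elm.
  At elm: go left to pear.
    At pear: go left to bay.
      At bay: no left child.
      Visit bay.
      At bay: go right to sage.
        sage is a leaf — visit sage.
    Visit pear.
    At pear: no right child.
  Visit elm.
  At elm: no right child.
Visit aster.
At aster: go right to lime.
  At lime: no left child.
  Visit lime.
  At lime: go right to cedar.
    At cedar: go left to fir.
      At fir: no left child.
      Visit fir.
      At fir: go right to mint.
        At mint: go left to fig.
          fig is a leaf — visit fig.
        Visit mint.
        At mint: no right child.
    Visit cedar.
    At cedar: go right to hop.
      At hop: go left to ash.
        At ash: go left to lily.
          At lily: no left child.
          Visit lily.
          At lily: go right to rye.
            At rye: go left to moss.
              moss is a leaf — visit moss.
            Visit rye.
            At rye: no right child.
        Visit ash.
        At ash: no right child.
      Visit hop.
      At hop: go right to reed.
        reed is a leaf — visit reed.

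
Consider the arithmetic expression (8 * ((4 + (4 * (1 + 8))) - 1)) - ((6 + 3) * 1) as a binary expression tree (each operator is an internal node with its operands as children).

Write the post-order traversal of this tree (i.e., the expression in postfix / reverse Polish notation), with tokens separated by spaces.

Post-order on an expression tree gives postfix notation: for each operator, emit left operand, right operand, then the operator.

8 4 4 1 8 + * + 1 - * 6 3 + 1 * -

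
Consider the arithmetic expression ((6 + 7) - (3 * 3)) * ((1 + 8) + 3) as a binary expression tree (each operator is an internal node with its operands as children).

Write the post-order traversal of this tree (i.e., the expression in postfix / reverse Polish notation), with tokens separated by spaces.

6 7 + 3 3 * - 1 8 + 3 + *

Post-order on an expression tree gives postfix notation: for each operator, emit left operand, right operand, then the operator.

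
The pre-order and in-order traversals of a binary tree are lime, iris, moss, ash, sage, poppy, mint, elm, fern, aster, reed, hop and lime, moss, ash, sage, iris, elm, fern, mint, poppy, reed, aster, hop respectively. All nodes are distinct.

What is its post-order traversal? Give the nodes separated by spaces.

sage ash moss fern elm mint reed hop aster poppy iris lime

The first element of pre-order is the root; it splits in-order into left and right subtrees.
Root lime: left subtree has 0 nodes { }, right has 11 {moss, ash, sage, iris, elm, fern, mint, poppy, reed, aster, hop}.
  Root iris: left subtree has 3 nodes {moss, ash, sage}, right has 7 {elm, fern, mint, poppy, reed, aster, hop}.
    Root moss: left subtree has 0 nodes { }, right has 2 {ash, sage}.
      Root ash: left subtree has 0 nodes { }, right has 1 {sage}.
    Root poppy: left subtree has 3 nodes {elm, fern, mint}, right has 3 {reed, aster, hop}.
      Root mint: left subtree has 2 nodes {elm, fern}, right has 0 { }.
        Root elm: left subtree has 0 nodes { }, right has 1 {fern}.
      Root aster: left subtree has 1 node {reed}, right has 1 {hop}.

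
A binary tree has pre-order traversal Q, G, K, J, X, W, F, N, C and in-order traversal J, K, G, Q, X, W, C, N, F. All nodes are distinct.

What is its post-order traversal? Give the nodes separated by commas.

J, K, G, C, N, F, W, X, Q

The first element of pre-order is the root; it splits in-order into left and right subtrees.
Root Q: left subtree has 3 nodes {J, K, G}, right has 5 {X, W, C, N, F}.
  Root G: left subtree has 2 nodes {J, K}, right has 0 { }.
    Root K: left subtree has 1 node {J}, right has 0 { }.
  Root X: left subtree has 0 nodes { }, right has 4 {W, C, N, F}.
    Root W: left subtree has 0 nodes { }, right has 3 {C, N, F}.
      Root F: left subtree has 2 nodes {C, N}, right has 0 { }.
        Root N: left subtree has 1 node {C}, right has 0 { }.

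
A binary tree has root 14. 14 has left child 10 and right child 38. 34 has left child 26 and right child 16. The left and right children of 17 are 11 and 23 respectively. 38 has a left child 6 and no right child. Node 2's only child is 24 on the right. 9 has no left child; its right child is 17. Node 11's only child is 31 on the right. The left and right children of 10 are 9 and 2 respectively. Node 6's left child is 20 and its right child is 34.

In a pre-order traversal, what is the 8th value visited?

2

Pre-order visits the node, then its left subtree, then its right subtree.
Visit 14.
At 14: go left to 10.
  Visit 10.
  At 10: go left to 9.
    Visit 9.
    At 9: no left child.
    At 9: go right to 17.
      Visit 17.
      At 17: go left to 11.
        Visit 11.
        At 11: no left child.
        At 11: go right to 31.
          31 is a leaf — visit 31.
      At 17: go right to 23.
        23 is a leaf — visit 23.
  At 10: go right to 2.
    Visit 2.
    At 2: no left child.
    At 2: go right to 24.
      24 is a leaf — visit 24.
At 14: go right to 38.
  Visit 38.
  At 38: go left to 6.
    Visit 6.
    At 6: go left to 20.
      20 is a leaf — visit 20.
    At 6: go right to 34.
      Visit 34.
      At 34: go left to 26.
        26 is a leaf — visit 26.
      At 34: go right to 16.
        16 is a leaf — visit 16.
  At 38: no right child.
Full pre-order sequence: 14, 10, 9, 17, 11, 31, 23, 2, 24, 38, 6, 20, 34, 26, 16.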